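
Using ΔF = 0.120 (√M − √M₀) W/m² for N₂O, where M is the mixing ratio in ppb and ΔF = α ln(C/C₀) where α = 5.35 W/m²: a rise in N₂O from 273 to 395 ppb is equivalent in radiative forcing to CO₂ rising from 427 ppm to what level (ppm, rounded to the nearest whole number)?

C ≈ 460 ppm

N₂O forcing: 0.120 × (√395 − √273) = 0.120 × (19.8746 − 16.5227) = 0.120 × 3.3519 = 0.40223 W/m².
Set 5.35 ln(C/427) = 0.40223: ln(C/427) = 0.40223/5.35 = 0.07518, so C = 427 × e^0.07518 = 427 × 1.07808 = 460.34 ppm.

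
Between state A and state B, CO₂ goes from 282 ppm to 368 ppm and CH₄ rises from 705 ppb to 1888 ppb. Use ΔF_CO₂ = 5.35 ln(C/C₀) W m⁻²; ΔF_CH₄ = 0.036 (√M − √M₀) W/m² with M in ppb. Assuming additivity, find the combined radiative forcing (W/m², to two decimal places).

CO₂: 5.35 × ln(368/282) = 5.35 × ln(1.30496) = 5.35 × 0.26617 = 1.4240 W/m².
CH₄: 0.036 × (√1888 − √705) = 0.036 × (43.4511 − 26.5518) = 0.036 × 16.8993 = 0.6084 W/m².
Total ΔF = 1.4240 + 0.6084 = 2.0324 W/m².

ΔF = 2.03 W/m²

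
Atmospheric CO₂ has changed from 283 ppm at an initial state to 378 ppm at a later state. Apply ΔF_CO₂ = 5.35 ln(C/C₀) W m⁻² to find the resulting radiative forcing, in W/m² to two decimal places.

ΔF = 1.55 W/m²

CO₂: 5.35 × ln(378/283) = 5.35 × ln(1.33569) = 5.35 × 0.28945 = 1.5486 W/m².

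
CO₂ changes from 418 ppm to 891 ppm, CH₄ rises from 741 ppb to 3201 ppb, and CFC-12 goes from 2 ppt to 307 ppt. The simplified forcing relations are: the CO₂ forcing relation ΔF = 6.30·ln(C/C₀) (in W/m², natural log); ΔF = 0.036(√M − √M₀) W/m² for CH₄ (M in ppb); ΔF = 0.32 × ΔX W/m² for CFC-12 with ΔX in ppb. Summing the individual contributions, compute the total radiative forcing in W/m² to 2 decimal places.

ΔF = 5.92 W/m²

CO₂: 6.30 × ln(891/418) = 6.30 × ln(2.13158) = 6.30 × 0.75686 = 4.7682 W/m².
CH₄: 0.036 × (√3201 − √741) = 0.036 × (56.5774 − 27.2213) = 0.036 × 29.3561 = 1.0568 W/m².
CFC-12: Δ = 307 − 2 = 305 ppt = 0.305 ppb; ΔF = 0.32 × 0.305 = 0.0976 W/m².
Total ΔF = 4.7682 + 1.0568 + 0.0976 = 5.9226 W/m².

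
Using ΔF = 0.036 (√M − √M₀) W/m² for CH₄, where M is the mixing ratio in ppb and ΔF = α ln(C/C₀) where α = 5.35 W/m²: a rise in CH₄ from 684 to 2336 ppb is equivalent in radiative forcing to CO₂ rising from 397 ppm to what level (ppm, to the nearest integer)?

C ≈ 461 ppm

CH₄ forcing: 0.036 × (√2336 − √684) = 0.036 × (48.3322 − 26.1534) = 0.036 × 22.1788 = 0.79844 W/m².
Set 5.35 ln(C/397) = 0.79844: ln(C/397) = 0.79844/5.35 = 0.14924, so C = 397 × e^0.14924 = 397 × 1.16095 = 460.90 ppm.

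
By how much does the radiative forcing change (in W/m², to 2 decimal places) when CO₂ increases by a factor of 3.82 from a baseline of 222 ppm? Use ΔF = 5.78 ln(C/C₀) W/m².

Because the forcing depends only on the ratio C/C₀, the initial concentration does not enter.
ΔF = 5.78 × ln(3.82) = 5.78 × 1.34025 = 7.7466 W/m².

ΔF = 7.75 W/m²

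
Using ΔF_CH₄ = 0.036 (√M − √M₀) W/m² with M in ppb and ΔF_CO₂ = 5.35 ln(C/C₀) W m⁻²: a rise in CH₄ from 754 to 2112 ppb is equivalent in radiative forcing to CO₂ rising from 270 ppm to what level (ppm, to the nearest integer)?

CH₄ forcing: 0.036 × (√2112 − √754) = 0.036 × (45.9565 − 27.4591) = 0.036 × 18.4974 = 0.66591 W/m².
Set 5.35 ln(C/270) = 0.66591: ln(C/270) = 0.66591/5.35 = 0.12447, so C = 270 × e^0.12447 = 270 × 1.13255 = 305.79 ppm.

C ≈ 306 ppm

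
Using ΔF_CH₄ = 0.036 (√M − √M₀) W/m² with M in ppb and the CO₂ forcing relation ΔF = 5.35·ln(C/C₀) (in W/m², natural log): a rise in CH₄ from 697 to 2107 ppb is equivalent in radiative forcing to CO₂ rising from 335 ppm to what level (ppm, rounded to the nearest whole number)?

CH₄ forcing: 0.036 × (√2107 − √697) = 0.036 × (45.9021 − 26.4008) = 0.036 × 19.5013 = 0.70205 W/m².
Set 5.35 ln(C/335) = 0.70205: ln(C/335) = 0.70205/5.35 = 0.13122, so C = 335 × e^0.13122 = 335 × 1.14022 = 381.97 ppm.

C ≈ 382 ppm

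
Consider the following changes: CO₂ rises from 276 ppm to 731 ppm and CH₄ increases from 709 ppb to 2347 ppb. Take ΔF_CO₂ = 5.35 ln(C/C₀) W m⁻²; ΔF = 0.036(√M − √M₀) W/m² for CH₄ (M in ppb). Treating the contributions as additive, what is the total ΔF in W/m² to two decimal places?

CO₂: 5.35 × ln(731/276) = 5.35 × ln(2.64855) = 5.35 × 0.97401 = 5.2110 W/m².
CH₄: 0.036 × (√2347 − √709) = 0.036 × (48.4458 − 26.6271) = 0.036 × 21.8187 = 0.7855 W/m².
Total ΔF = 5.2110 + 0.7855 = 5.9965 W/m².

ΔF = 6.00 W/m²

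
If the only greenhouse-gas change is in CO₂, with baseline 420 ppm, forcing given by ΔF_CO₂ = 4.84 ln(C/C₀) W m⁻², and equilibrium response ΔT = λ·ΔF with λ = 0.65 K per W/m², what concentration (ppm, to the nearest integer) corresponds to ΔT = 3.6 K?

C ≈ 1319 ppm

Required forcing: ΔF = ΔT/λ = 3.6/0.65 = 5.5385 W/m².
Then ln(C/420) = ΔF/4.84 = 5.5385/4.84 = 1.14432.
So C = 420 × e^1.14432 = 420 × 3.14031 = 1318.93 ppm.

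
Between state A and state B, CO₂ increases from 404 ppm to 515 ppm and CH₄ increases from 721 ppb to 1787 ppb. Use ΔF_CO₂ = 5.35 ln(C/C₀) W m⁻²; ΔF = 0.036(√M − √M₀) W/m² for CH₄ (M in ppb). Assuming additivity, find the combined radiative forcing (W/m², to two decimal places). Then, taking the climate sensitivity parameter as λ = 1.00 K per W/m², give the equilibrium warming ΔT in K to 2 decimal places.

ΔF = 1.85 W/m²; ΔT = 1.85 K

CO₂: 5.35 × ln(515/404) = 5.35 × ln(1.27475) = 5.35 × 0.24275 = 1.2987 W/m².
CH₄: 0.036 × (√1787 − √721) = 0.036 × (42.2729 − 26.8514) = 0.036 × 15.4215 = 0.5552 W/m².
Total ΔF = 1.2987 + 0.5552 = 1.8539 W/m².
ΔT = λ ΔF = 1.00 × 1.85 = 1.8500 K.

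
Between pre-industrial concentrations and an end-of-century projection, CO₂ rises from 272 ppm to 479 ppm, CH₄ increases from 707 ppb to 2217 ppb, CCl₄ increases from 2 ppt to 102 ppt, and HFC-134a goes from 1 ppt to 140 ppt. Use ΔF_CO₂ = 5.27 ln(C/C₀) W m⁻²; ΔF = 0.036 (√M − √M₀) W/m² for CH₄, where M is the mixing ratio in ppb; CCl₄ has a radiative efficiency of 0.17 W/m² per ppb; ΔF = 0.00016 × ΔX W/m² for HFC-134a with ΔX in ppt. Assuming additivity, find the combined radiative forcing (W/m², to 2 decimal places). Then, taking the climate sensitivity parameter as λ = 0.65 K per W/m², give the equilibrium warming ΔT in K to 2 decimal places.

CO₂: 5.27 × ln(479/272) = 5.27 × ln(1.76103) = 5.27 × 0.56590 = 2.9823 W/m².
CH₄: 0.036 × (√2217 − √707) = 0.036 × (47.0850 − 26.5895) = 0.036 × 20.4955 = 0.7378 W/m².
CCl₄: Δ = 102 − 2 = 100 ppt = 0.100 ppb; ΔF = 0.17 × 0.100 = 0.0170 W/m².
HFC-134a: ΔF = 0.00016 × (140 − 1) = 0.00016 × 139 = 0.0222 W/m².
Total ΔF = 2.9823 + 0.7378 + 0.0170 + 0.0222 = 3.7593 W/m².
ΔT = λ ΔF = 0.65 × 3.76 = 2.4440 K.

ΔF = 3.76 W/m²; ΔT = 2.44 K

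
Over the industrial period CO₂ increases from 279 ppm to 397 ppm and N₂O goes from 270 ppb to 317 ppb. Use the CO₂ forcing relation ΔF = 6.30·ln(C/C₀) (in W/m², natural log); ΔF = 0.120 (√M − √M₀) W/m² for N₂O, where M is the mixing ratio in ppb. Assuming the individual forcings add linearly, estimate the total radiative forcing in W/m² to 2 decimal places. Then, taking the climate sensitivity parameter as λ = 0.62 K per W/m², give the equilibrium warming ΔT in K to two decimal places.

CO₂: 6.30 × ln(397/279) = 6.30 × ln(1.42294) = 6.30 × 0.35273 = 2.2222 W/m².
N₂O: 0.120 × (√317 − √270) = 0.120 × (17.8045 − 16.4317) = 0.120 × 1.3728 = 0.1647 W/m².
Total ΔF = 2.2222 + 0.1647 = 2.3869 W/m².
ΔT = λ ΔF = 0.62 × 2.39 = 1.4818 K.

ΔF = 2.39 W/m²; ΔT = 1.48 K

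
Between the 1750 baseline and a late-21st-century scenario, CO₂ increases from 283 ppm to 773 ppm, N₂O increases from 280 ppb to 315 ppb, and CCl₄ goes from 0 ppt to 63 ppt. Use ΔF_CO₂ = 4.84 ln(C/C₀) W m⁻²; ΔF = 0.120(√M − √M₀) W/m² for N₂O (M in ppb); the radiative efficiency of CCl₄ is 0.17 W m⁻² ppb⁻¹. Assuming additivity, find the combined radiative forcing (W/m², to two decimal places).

CO₂: 4.84 × ln(773/283) = 4.84 × ln(2.73145) = 4.84 × 1.00483 = 4.8634 W/m².
N₂O: 0.120 × (√315 − √280) = 0.120 × (17.7482 − 16.7332) = 0.120 × 1.0150 = 0.1218 W/m².
CCl₄: Δ = 63 − 0 = 63 ppt = 0.063 ppb; ΔF = 0.17 × 0.063 = 0.0107 W/m².
Total ΔF = 4.8634 + 0.1218 + 0.0107 = 4.9959 W/m².

ΔF = 5.00 W/m²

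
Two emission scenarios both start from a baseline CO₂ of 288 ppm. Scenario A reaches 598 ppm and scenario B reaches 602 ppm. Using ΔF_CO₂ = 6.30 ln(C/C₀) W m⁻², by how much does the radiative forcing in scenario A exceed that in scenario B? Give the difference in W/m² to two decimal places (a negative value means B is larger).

ΔF_A − ΔF_B = -0.04 W/m²

ΔF_A = 6.30 ln(598/288) = 6.30 × 0.73063 = 4.6030 W/m².
ΔF_B = 6.30 ln(602/288) = 6.30 × 0.73730 = 4.6450 W/m².
Difference: 4.6030 − 4.6450 = -0.0420 W/m².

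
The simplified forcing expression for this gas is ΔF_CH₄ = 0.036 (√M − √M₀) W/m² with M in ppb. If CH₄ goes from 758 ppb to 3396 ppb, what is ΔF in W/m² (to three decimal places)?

CH₄: 0.036 × (√3396 − √758) = 0.036 × (58.2752 − 27.5318) = 0.036 × 30.7434 = 1.1068 W/m².

ΔF = 1.107 W/m²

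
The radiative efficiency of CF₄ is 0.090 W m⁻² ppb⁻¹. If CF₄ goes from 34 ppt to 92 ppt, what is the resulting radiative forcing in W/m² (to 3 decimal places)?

ΔF = 0.005 W/m²

CF₄: Δ = 92 − 34 = 58 ppt = 0.058 ppb; ΔF = 0.090 × 0.058 = 0.0052 W/m².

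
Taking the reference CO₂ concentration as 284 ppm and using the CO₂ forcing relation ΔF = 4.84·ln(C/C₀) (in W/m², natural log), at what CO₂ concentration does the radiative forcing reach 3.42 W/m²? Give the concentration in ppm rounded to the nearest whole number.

C ≈ 576 ppm

Set 4.84 ln(C/284) = 3.42, so ln(C/284) = 3.42/4.84 = 0.70661.
Then C/284 = e^0.70661 = 2.02711, giving C = 284 × 2.02711 = 575.70 ppm.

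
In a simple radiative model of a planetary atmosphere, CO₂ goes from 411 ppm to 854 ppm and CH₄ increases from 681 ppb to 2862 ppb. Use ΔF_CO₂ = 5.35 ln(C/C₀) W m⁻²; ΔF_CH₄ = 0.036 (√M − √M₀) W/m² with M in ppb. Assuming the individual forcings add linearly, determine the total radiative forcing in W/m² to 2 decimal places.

CO₂: 5.35 × ln(854/411) = 5.35 × ln(2.07786) = 5.35 × 0.73134 = 3.9127 W/m².
CH₄: 0.036 × (√2862 − √681) = 0.036 × (53.4977 − 26.0960) = 0.036 × 27.4017 = 0.9865 W/m².
Total ΔF = 3.9127 + 0.9865 = 4.8992 W/m².

ΔF = 4.90 W/m²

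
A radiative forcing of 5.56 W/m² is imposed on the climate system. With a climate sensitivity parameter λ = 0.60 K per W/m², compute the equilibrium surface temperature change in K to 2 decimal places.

ΔT = λ ΔF = 0.60 × 5.56 = 3.3360 K.

ΔT = 3.34 K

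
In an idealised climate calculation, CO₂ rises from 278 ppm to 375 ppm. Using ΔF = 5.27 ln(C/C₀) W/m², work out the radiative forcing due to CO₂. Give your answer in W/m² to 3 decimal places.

CO₂: 5.27 × ln(375/278) = 5.27 × ln(1.34892) = 5.27 × 0.29930 = 1.5773 W/m².

ΔF = 1.577 W/m²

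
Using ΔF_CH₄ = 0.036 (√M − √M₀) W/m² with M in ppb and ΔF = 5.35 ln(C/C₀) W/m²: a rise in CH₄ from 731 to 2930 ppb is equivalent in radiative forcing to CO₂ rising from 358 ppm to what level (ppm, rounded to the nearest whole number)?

CH₄ forcing: 0.036 × (√2930 − √731) = 0.036 × (54.1295 − 27.0370) = 0.036 × 27.0925 = 0.97533 W/m².
Set 5.35 ln(C/358) = 0.97533: ln(C/358) = 0.97533/5.35 = 0.18230, so C = 358 × e^0.18230 = 358 × 1.19997 = 429.59 ppm.

C ≈ 430 ppm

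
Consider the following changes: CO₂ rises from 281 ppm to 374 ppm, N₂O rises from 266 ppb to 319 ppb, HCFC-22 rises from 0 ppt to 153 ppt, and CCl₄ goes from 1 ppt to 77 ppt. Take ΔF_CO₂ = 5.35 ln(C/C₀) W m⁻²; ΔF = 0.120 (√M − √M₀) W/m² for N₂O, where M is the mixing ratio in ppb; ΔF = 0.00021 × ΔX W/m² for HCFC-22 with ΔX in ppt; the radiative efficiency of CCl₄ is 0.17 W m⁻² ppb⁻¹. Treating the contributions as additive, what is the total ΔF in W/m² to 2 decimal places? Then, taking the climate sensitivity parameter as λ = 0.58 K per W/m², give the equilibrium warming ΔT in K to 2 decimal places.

CO₂: 5.35 × ln(374/281) = 5.35 × ln(1.33096) = 5.35 × 0.28590 = 1.5296 W/m².
N₂O: 0.120 × (√319 − √266) = 0.120 × (17.8606 − 16.3095) = 0.120 × 1.5511 = 0.1861 W/m².
HCFC-22: ΔF = 0.00021 × (153 − 0) = 0.00021 × 153 = 0.0321 W/m².
CCl₄: Δ = 77 − 1 = 76 ppt = 0.076 ppb; ΔF = 0.17 × 0.076 = 0.0129 W/m².
Total ΔF = 1.5296 + 0.1861 + 0.0321 + 0.0129 = 1.7607 W/m².
ΔT = λ ΔF = 0.58 × 1.76 = 1.0208 K.

ΔF = 1.76 W/m²; ΔT = 1.02 K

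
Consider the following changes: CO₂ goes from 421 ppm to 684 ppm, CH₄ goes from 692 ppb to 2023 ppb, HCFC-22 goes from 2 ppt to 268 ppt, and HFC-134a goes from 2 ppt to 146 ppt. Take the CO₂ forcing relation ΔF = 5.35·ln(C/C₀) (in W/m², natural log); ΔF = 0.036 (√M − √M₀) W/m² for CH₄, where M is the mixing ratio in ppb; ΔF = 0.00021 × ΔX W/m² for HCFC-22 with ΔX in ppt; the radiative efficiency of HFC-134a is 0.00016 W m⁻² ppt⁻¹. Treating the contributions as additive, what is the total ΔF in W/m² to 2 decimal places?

ΔF = 3.35 W/m²

CO₂: 5.35 × ln(684/421) = 5.35 × ln(1.62470) = 5.35 × 0.48532 = 2.5965 W/m².
CH₄: 0.036 × (√2023 − √692) = 0.036 × (44.9778 − 26.3059) = 0.036 × 18.6719 = 0.6722 W/m².
HCFC-22: ΔF = 0.00021 × (268 − 2) = 0.00021 × 266 = 0.0559 W/m².
HFC-134a: ΔF = 0.00016 × (146 − 2) = 0.00016 × 144 = 0.0230 W/m².
Total ΔF = 2.5965 + 0.6722 + 0.0559 + 0.0230 = 3.3476 W/m².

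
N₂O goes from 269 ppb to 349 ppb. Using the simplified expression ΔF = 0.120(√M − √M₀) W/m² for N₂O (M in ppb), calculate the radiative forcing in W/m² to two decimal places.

N₂O: 0.120 × (√349 − √269) = 0.120 × (18.6815 − 16.4012) = 0.120 × 2.2803 = 0.2736 W/m².

ΔF = 0.27 W/m²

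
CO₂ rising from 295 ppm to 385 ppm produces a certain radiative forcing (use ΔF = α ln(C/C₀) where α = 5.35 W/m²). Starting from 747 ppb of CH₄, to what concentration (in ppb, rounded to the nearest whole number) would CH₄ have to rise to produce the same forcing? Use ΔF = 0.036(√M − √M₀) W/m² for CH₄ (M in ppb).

CO₂ forcing: 5.35 × ln(385/295) = 5.35 × 0.266268 = 1.42453 W/m².
Set 0.036(√M − √747) = 1.42453: √M = 1.42453/0.036 + √747 = 39.5703 + 27.3313 = 66.9016.
M = (66.9016)² = 4475.82 ppb.

M ≈ 4476 ppb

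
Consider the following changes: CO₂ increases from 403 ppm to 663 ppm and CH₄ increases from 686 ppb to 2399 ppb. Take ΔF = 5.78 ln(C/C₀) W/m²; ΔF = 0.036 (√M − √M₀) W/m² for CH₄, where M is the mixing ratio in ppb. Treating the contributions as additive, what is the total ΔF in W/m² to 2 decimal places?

ΔF = 3.70 W/m²

CO₂: 5.78 × ln(663/403) = 5.78 × ln(1.64516) = 5.78 × 0.49784 = 2.8775 W/m².
CH₄: 0.036 × (√2399 − √686) = 0.036 × (48.9796 − 26.1916) = 0.036 × 22.7880 = 0.8204 W/m².
Total ΔF = 2.8775 + 0.8204 = 3.6979 W/m².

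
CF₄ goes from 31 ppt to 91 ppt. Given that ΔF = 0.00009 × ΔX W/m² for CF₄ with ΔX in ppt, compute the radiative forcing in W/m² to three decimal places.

CF₄: ΔF = 0.00009 × (91 − 31) = 0.00009 × 60 = 0.0054 W/m².

ΔF = 0.005 W/m²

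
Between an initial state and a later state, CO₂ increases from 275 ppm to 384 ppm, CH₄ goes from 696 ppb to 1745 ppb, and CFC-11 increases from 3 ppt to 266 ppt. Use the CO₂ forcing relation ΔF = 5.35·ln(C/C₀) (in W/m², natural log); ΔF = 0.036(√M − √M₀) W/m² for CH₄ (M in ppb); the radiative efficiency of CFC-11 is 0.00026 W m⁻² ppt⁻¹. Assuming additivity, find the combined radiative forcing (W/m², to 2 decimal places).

CO₂: 5.35 × ln(384/275) = 5.35 × ln(1.39636) = 5.35 × 0.33387 = 1.7862 W/m².
CH₄: 0.036 × (√1745 − √696) = 0.036 × (41.7732 − 26.3818) = 0.036 × 15.3914 = 0.5541 W/m².
CFC-11: ΔF = 0.00026 × (266 − 3) = 0.00026 × 263 = 0.0684 W/m².
Total ΔF = 1.7862 + 0.5541 + 0.0684 = 2.4087 W/m².

ΔF = 2.41 W/m²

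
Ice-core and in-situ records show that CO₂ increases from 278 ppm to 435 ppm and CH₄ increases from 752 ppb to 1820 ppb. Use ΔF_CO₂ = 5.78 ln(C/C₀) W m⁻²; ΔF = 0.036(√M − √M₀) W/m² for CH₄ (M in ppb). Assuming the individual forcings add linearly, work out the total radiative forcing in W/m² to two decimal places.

ΔF = 3.14 W/m²

CO₂: 5.78 × ln(435/278) = 5.78 × ln(1.56475) = 5.78 × 0.44773 = 2.5879 W/m².
CH₄: 0.036 × (√1820 − √752) = 0.036 × (42.6615 − 27.4226) = 0.036 × 15.2389 = 0.5486 W/m².
Total ΔF = 2.5879 + 0.5486 = 3.1365 W/m².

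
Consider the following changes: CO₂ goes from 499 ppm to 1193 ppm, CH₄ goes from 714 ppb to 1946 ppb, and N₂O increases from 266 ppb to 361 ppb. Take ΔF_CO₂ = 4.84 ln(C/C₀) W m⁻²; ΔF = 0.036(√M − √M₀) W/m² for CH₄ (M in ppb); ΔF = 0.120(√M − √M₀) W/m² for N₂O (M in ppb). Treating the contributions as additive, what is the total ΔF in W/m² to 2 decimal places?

CO₂: 4.84 × ln(1193/499) = 4.84 × ln(2.39078) = 4.84 × 0.87162 = 4.2186 W/m².
CH₄: 0.036 × (√1946 − √714) = 0.036 × (44.1135 − 26.7208) = 0.036 × 17.3927 = 0.6261 W/m².
N₂O: 0.120 × (√361 − √266) = 0.120 × (19.0000 − 16.3095) = 0.120 × 2.6905 = 0.3229 W/m².
Total ΔF = 4.2186 + 0.6261 + 0.3229 = 5.1676 W/m².

ΔF = 5.17 W/m²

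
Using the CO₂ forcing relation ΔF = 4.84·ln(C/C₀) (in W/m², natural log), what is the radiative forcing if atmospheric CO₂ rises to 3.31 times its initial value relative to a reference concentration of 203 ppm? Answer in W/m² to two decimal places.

Because the forcing depends only on the ratio C/C₀, the initial concentration does not enter.
ΔF = 4.84 × ln(3.31) = 4.84 × 1.19695 = 5.7932 W/m².

ΔF = 5.79 W/m²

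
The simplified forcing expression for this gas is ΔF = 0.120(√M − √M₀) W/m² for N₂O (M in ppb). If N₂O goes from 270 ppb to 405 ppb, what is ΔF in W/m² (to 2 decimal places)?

N₂O: 0.120 × (√405 − √270) = 0.120 × (20.1246 − 16.4317) = 0.120 × 3.6929 = 0.4431 W/m².

ΔF = 0.44 W/m²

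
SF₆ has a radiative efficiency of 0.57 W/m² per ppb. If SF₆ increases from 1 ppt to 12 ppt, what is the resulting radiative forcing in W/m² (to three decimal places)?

SF₆: Δ = 12 − 1 = 11 ppt = 0.011 ppb; ΔF = 0.57 × 0.011 = 0.0063 W/m².

ΔF = 0.006 W/m²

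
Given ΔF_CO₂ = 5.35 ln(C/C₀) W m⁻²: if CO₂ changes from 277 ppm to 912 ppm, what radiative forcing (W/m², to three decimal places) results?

ΔF = 6.375 W/m²

CO₂: 5.35 × ln(912/277) = 5.35 × ln(3.29242) = 5.35 × 1.19162 = 6.3752 W/m².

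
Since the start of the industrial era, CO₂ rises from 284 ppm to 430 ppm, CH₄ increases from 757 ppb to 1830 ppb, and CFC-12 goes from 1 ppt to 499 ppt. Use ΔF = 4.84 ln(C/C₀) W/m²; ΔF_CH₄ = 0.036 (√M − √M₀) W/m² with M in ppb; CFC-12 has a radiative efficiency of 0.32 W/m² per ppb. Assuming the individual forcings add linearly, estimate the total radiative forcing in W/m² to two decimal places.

ΔF = 2.72 W/m²

CO₂: 4.84 × ln(430/284) = 4.84 × ln(1.51408) = 4.84 × 0.41481 = 2.0077 W/m².
CH₄: 0.036 × (√1830 − √757) = 0.036 × (42.7785 − 27.5136) = 0.036 × 15.2649 = 0.5495 W/m².
CFC-12: Δ = 499 − 1 = 498 ppt = 0.498 ppb; ΔF = 0.32 × 0.498 = 0.1594 W/m².
Total ΔF = 2.0077 + 0.5495 + 0.1594 = 2.7166 W/m².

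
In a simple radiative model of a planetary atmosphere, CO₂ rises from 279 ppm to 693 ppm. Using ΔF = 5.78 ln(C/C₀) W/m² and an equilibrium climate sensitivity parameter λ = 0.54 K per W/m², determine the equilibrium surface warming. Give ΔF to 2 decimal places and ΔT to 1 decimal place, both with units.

CO₂: 5.78 × ln(693/279) = 5.78 × ln(2.48387) = 5.78 × 0.90982 = 5.2588 W/m².
ΔT = λ ΔF = 0.54 × 5.26 = 2.8404 K.

ΔF = 5.26 W/m²; ΔT = 2.8 K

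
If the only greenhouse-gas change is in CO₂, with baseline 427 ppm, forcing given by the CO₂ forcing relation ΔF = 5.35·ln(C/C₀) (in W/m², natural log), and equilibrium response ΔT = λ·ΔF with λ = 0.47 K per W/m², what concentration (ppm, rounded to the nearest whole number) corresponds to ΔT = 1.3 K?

C ≈ 716 ppm

Required forcing: ΔF = ΔT/λ = 1.3/0.47 = 2.7660 W/m².
Then ln(C/427) = ΔF/5.35 = 2.7660/5.35 = 0.51701.
So C = 427 × e^0.51701 = 427 × 1.67701 = 716.08 ppm.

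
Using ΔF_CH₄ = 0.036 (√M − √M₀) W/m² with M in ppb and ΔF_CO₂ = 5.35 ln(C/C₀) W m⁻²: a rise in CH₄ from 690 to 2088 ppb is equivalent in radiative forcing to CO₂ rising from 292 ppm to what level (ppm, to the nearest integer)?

C ≈ 333 ppm

CH₄ forcing: 0.036 × (√2088 − √690) = 0.036 × (45.6946 − 26.2679) = 0.036 × 19.4267 = 0.69936 W/m².
Set 5.35 ln(C/292) = 0.69936: ln(C/292) = 0.69936/5.35 = 0.13072, so C = 292 × e^0.13072 = 292 × 1.13965 = 332.78 ppm.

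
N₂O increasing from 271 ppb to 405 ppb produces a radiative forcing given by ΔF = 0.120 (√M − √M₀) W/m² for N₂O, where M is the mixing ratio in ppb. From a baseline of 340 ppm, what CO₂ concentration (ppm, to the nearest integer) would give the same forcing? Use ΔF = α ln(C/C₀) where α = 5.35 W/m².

N₂O forcing: 0.120 × (√405 − √271) = 0.120 × (20.1246 − 16.4621) = 0.120 × 3.6625 = 0.43950 W/m².
Set 5.35 ln(C/340) = 0.43950: ln(C/340) = 0.43950/5.35 = 0.08215, so C = 340 × e^0.08215 = 340 × 1.08562 = 369.11 ppm.

C ≈ 369 ppm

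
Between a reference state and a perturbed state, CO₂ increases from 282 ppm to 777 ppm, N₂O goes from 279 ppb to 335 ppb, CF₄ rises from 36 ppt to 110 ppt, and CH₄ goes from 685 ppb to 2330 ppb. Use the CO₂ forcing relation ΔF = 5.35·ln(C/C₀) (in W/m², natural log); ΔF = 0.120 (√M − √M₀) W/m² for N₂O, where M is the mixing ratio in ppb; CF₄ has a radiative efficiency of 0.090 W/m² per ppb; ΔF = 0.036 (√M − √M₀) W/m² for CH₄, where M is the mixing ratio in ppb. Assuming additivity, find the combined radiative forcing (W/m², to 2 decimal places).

ΔF = 6.42 W/m²

CO₂: 5.35 × ln(777/282) = 5.35 × ln(2.75532) = 5.35 × 1.01353 = 5.4224 W/m².
N₂O: 0.120 × (√335 − √279) = 0.120 × (18.3030 − 16.7033) = 0.120 × 1.5997 = 0.1920 W/m².
CF₄: Δ = 110 − 36 = 74 ppt = 0.074 ppb; ΔF = 0.090 × 0.074 = 0.0067 W/m².
CH₄: 0.036 × (√2330 − √685) = 0.036 × (48.2701 − 26.1725) = 0.036 × 22.0976 = 0.7955 W/m².
Total ΔF = 5.4224 + 0.1920 + 0.0067 + 0.7955 = 6.4166 W/m².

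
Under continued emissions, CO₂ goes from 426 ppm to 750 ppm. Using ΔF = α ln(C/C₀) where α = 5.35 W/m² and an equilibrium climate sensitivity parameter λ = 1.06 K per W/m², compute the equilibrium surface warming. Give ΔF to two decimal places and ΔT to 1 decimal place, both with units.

CO₂: 5.35 × ln(750/426) = 5.35 × ln(1.76056) = 5.35 × 0.56563 = 3.0261 W/m².
ΔT = λ ΔF = 1.06 × 3.03 = 3.2118 K.

ΔF = 3.03 W/m²; ΔT = 3.2 K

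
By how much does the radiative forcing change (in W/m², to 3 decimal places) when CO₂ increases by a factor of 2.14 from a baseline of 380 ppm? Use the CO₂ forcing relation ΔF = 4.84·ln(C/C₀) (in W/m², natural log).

ΔF = 3.682 W/m²

Because the forcing depends only on the ratio C/C₀, the initial concentration does not enter.
ΔF = 4.84 × ln(2.14) = 4.84 × 0.76081 = 3.6823 W/m².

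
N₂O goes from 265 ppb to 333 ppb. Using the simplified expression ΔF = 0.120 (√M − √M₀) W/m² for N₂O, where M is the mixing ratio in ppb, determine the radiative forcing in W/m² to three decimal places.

N₂O: 0.120 × (√333 − √265) = 0.120 × (18.2483 − 16.2788) = 0.120 × 1.9695 = 0.2363 W/m².

ΔF = 0.236 W/m²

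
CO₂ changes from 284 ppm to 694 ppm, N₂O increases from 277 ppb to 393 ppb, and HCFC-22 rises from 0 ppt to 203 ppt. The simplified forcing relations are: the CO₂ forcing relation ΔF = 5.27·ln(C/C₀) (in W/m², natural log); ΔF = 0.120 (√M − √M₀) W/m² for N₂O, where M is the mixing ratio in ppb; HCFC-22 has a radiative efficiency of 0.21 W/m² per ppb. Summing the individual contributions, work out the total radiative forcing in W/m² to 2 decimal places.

CO₂: 5.27 × ln(694/284) = 5.27 × ln(2.44366) = 5.27 × 0.89350 = 4.7087 W/m².
N₂O: 0.120 × (√393 − √277) = 0.120 × (19.8242 − 16.6433) = 0.120 × 3.1809 = 0.3817 W/m².
HCFC-22: Δ = 203 − 0 = 203 ppt = 0.203 ppb; ΔF = 0.21 × 0.203 = 0.0426 W/m².
Total ΔF = 4.7087 + 0.3817 + 0.0426 = 5.1330 W/m².

ΔF = 5.13 W/m²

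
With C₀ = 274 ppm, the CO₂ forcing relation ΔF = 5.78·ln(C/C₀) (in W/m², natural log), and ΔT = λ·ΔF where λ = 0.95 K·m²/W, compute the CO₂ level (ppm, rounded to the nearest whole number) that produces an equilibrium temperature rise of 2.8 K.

C ≈ 456 ppm

Required forcing: ΔF = ΔT/λ = 2.8/0.95 = 2.9474 W/m².
Then ln(C/274) = ΔF/5.78 = 2.9474/5.78 = 0.50993.
So C = 274 × e^0.50993 = 274 × 1.66517 = 456.26 ppm.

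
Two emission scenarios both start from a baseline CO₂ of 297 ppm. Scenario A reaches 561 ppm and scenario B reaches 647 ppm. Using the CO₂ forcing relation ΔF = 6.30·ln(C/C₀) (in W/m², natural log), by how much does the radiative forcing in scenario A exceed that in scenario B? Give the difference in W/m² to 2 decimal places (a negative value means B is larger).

ΔF_A − ΔF_B = -0.90 W/m²

ΔF_A = 6.30 ln(561/297) = 6.30 × 0.63599 = 4.0067 W/m².
ΔF_B = 6.30 ln(647/297) = 6.30 × 0.77861 = 4.9052 W/m².
Difference: 4.0067 − 4.9052 = -0.8985 W/m².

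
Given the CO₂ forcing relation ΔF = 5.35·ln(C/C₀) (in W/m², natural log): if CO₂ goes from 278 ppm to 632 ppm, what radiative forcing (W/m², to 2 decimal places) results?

CO₂: 5.35 × ln(632/278) = 5.35 × ln(2.27338) = 5.35 × 0.82127 = 4.3938 W/m².

ΔF = 4.39 W/m²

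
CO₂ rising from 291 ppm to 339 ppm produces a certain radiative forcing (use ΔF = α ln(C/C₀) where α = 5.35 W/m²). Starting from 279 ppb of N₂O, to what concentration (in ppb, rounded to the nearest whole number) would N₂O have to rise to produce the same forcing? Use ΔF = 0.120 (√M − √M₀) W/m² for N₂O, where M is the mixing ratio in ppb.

CO₂ forcing: 5.35 × ln(339/291) = 5.35 × 0.152677 = 0.81682 W/m².
Set 0.120(√M − √279) = 0.81682: √M = 0.81682/0.120 + √279 = 6.8068 + 16.7033 = 23.5101.
M = (23.5101)² = 552.72 ppb.

M ≈ 553 ppb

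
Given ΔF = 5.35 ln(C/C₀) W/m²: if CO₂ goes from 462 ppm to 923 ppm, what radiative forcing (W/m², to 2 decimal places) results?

ΔF = 3.70 W/m²

CO₂: 5.35 × ln(923/462) = 5.35 × ln(1.99784) = 5.35 × 0.69207 = 3.7026 W/m².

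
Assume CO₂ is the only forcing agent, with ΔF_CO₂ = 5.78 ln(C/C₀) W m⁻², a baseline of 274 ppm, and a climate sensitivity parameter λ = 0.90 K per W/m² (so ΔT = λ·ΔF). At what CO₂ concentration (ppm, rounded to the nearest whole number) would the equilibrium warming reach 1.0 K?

C ≈ 332 ppm

Required forcing: ΔF = ΔT/λ = 1.0/0.90 = 1.1111 W/m².
Then ln(C/274) = ΔF/5.78 = 1.1111/5.78 = 0.19223.
So C = 274 × e^0.19223 = 274 × 1.21195 = 332.07 ppm.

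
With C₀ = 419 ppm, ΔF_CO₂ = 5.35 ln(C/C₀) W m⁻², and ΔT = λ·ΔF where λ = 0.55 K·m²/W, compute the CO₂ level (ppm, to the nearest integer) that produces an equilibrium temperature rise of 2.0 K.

Required forcing: ΔF = ΔT/λ = 2.0/0.55 = 3.6364 W/m².
Then ln(C/419) = ΔF/5.35 = 3.6364/5.35 = 0.67970.
So C = 419 × e^0.67970 = 419 × 1.97329 = 826.81 ppm.

C ≈ 827 ppm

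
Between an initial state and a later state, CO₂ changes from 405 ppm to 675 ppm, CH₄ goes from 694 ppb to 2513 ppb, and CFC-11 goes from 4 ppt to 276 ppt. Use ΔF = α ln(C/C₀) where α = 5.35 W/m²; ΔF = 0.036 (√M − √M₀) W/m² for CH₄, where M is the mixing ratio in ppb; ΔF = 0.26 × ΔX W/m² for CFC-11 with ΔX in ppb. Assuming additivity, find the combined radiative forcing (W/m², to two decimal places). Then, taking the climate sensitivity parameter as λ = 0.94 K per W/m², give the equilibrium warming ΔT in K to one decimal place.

CO₂: 5.35 × ln(675/405) = 5.35 × ln(1.66667) = 5.35 × 0.51083 = 2.7329 W/m².
CH₄: 0.036 × (√2513 − √694) = 0.036 × (50.1298 − 26.3439) = 0.036 × 23.7859 = 0.8563 W/m².
CFC-11: Δ = 276 − 4 = 272 ppt = 0.272 ppb; ΔF = 0.26 × 0.272 = 0.0707 W/m².
Total ΔF = 2.7329 + 0.8563 + 0.0707 = 3.6599 W/m².
ΔT = λ ΔF = 0.94 × 3.66 = 3.4404 K.

ΔF = 3.66 W/m²; ΔT = 3.4 K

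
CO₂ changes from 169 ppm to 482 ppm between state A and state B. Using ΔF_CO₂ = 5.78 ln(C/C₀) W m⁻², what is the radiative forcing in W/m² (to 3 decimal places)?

ΔF = 6.058 W/m²

CO₂: 5.78 × ln(482/169) = 5.78 × ln(2.85207) = 5.78 × 1.04805 = 6.0577 W/m².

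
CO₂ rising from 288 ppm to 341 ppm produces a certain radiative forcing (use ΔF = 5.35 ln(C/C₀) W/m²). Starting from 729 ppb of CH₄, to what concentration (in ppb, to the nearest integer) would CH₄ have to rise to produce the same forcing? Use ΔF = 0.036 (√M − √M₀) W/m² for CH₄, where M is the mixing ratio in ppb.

CO₂ forcing: 5.35 × ln(341/288) = 5.35 × 0.168922 = 0.90373 W/m².
Set 0.036(√M − √729) = 0.90373: √M = 0.90373/0.036 + √729 = 25.1036 + 27.0000 = 52.1036.
M = (52.1036)² = 2714.79 ppb.

M ≈ 2715 ppb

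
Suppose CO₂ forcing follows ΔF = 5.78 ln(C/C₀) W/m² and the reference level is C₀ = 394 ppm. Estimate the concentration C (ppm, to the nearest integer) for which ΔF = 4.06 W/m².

C ≈ 795 ppm

Set 5.78 ln(C/394) = 4.06, so ln(C/394) = 4.06/5.78 = 0.70242.
Then C/394 = e^0.70242 = 2.01863, giving C = 394 × 2.01863 = 795.34 ppm.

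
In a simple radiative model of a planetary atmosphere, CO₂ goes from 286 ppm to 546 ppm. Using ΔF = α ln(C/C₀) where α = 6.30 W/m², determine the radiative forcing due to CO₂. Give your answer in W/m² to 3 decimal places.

ΔF = 4.074 W/m²

CO₂: 6.30 × ln(546/286) = 6.30 × ln(1.90909) = 6.30 × 0.64663 = 4.0738 W/m².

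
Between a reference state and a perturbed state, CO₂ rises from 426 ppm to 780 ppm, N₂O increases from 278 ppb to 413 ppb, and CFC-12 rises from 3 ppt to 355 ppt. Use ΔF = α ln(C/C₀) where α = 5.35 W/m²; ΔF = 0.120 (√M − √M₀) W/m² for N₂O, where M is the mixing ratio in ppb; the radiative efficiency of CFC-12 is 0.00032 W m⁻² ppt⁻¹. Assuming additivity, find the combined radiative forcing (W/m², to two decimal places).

CO₂: 5.35 × ln(780/426) = 5.35 × ln(1.83099) = 5.35 × 0.60486 = 3.2360 W/m².
N₂O: 0.120 × (√413 − √278) = 0.120 × (20.3224 − 16.6733) = 0.120 × 3.6491 = 0.4379 W/m².
CFC-12: ΔF = 0.00032 × (355 − 3) = 0.00032 × 352 = 0.1126 W/m².
Total ΔF = 3.2360 + 0.4379 + 0.1126 = 3.7865 W/m².

ΔF = 3.79 W/m²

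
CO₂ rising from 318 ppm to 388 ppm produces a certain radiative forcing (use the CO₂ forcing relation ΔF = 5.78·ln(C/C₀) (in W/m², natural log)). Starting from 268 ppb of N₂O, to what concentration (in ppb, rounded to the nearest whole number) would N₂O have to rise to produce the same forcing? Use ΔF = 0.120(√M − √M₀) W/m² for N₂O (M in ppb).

CO₂ forcing: 5.78 × ln(388/318) = 5.78 × 0.198954 = 1.14995 W/m².
Set 0.120(√M − √268) = 1.14995: √M = 1.14995/0.120 + √268 = 9.5829 + 16.3707 = 25.9536.
M = (25.9536)² = 673.59 ppb.

M ≈ 674 ppb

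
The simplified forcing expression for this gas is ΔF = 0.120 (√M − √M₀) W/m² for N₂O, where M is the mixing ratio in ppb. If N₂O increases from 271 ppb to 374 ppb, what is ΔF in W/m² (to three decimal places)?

ΔF = 0.345 W/m²

N₂O: 0.120 × (√374 − √271) = 0.120 × (19.3391 − 16.4621) = 0.120 × 2.8770 = 0.3452 W/m².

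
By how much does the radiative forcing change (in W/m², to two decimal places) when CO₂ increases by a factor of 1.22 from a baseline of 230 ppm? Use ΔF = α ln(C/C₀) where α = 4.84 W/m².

Because the forcing depends only on the ratio C/C₀, the initial concentration does not enter.
ΔF = 4.84 × ln(1.22) = 4.84 × 0.19885 = 0.9624 W/m².

ΔF = 0.96 W/m²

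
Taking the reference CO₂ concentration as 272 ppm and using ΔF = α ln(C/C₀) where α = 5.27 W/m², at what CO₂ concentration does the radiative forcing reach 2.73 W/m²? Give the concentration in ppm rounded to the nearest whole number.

Set 5.27 ln(C/272) = 2.73, so ln(C/272) = 2.73/5.27 = 0.51803.
Then C/272 = e^0.51803 = 1.67872, giving C = 272 × 1.67872 = 456.61 ppm.

C ≈ 457 ppm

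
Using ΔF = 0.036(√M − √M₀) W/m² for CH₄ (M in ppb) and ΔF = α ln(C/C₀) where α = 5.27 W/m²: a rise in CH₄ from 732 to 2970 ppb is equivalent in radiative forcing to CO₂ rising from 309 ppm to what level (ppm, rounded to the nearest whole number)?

CH₄ forcing: 0.036 × (√2970 − √732) = 0.036 × (54.4977 − 27.0555) = 0.036 × 27.4422 = 0.98792 W/m².
Set 5.27 ln(C/309) = 0.98792: ln(C/309) = 0.98792/5.27 = 0.18746, so C = 309 × e^0.18746 = 309 × 1.20618 = 372.71 ppm.

C ≈ 373 ppm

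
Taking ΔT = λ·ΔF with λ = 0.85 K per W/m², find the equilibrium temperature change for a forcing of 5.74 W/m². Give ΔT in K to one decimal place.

ΔT = 4.9 K

ΔT = λ ΔF = 0.85 × 5.74 = 4.8790 K.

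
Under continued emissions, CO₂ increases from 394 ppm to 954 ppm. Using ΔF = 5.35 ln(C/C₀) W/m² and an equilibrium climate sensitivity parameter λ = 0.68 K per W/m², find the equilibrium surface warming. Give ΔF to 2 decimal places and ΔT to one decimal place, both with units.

CO₂: 5.35 × ln(954/394) = 5.35 × ln(2.42132) = 5.35 × 0.88431 = 4.7311 W/m².
ΔT = λ ΔF = 0.68 × 4.73 = 3.2164 K.

ΔF = 4.73 W/m²; ΔT = 3.2 K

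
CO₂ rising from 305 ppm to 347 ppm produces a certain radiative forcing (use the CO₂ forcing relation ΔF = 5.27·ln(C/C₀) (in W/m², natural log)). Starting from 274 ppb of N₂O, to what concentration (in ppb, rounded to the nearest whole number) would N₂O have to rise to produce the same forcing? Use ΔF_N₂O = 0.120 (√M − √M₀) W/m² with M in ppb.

M ≈ 494 ppb

CO₂ forcing: 5.27 × ln(347/305) = 5.27 × 0.129013 = 0.67990 W/m².
Set 0.120(√M − √274) = 0.67990: √M = 0.67990/0.120 + √274 = 5.6658 + 16.5529 = 22.2187.
M = (22.2187)² = 493.67 ppb.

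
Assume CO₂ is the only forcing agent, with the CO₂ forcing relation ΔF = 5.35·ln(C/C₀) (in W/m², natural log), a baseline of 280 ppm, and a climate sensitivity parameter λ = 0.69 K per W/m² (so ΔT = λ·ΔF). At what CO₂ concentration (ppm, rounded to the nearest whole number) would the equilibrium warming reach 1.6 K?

C ≈ 432 ppm

Required forcing: ΔF = ΔT/λ = 1.6/0.69 = 2.3188 W/m².
Then ln(C/280) = ΔF/5.35 = 2.3188/5.35 = 0.43342.
So C = 280 × e^0.43342 = 280 × 1.54252 = 431.91 ppm.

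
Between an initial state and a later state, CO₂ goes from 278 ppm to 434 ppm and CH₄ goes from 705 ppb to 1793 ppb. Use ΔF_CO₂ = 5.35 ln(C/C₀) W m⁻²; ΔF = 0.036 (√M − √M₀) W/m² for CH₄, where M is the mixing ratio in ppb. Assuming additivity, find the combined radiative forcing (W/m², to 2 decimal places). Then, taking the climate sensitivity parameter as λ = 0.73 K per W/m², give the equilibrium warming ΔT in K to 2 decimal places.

CO₂: 5.35 × ln(434/278) = 5.35 × ln(1.56115) = 5.35 × 0.44542 = 2.3830 W/m².
CH₄: 0.036 × (√1793 − √705) = 0.036 × (42.3438 − 26.5518) = 0.036 × 15.7920 = 0.5685 W/m².
Total ΔF = 2.3830 + 0.5685 = 2.9515 W/m².
ΔT = λ ΔF = 0.73 × 2.95 = 2.1535 K.

ΔF = 2.95 W/m²; ΔT = 2.15 K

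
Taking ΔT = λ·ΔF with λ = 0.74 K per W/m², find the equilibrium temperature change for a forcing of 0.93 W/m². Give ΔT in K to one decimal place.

ΔT = 0.7 K

ΔT = λ ΔF = 0.74 × 0.93 = 0.6882 K.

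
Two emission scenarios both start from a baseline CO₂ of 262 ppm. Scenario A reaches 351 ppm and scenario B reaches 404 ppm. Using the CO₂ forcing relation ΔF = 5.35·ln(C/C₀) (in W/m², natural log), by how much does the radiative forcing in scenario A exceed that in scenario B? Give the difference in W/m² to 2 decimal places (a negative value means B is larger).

ΔF_A = 5.35 ln(351/262) = 5.35 × 0.29244 = 1.5646 W/m².
ΔF_B = 5.35 ln(404/262) = 5.35 × 0.43307 = 2.3169 W/m².
Difference: 1.5646 − 2.3169 = -0.7523 W/m².

ΔF_A − ΔF_B = -0.75 W/m²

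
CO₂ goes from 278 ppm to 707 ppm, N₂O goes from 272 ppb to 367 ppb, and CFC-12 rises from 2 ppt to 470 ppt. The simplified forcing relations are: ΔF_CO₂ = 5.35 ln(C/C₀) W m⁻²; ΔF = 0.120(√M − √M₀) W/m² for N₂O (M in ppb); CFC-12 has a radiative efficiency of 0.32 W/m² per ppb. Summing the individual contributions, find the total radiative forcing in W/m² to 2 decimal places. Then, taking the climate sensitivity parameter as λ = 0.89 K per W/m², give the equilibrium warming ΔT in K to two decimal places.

ΔF = 5.46 W/m²; ΔT = 4.86 K

CO₂: 5.35 × ln(707/278) = 5.35 × ln(2.54317) = 5.35 × 0.93341 = 4.9937 W/m².
N₂O: 0.120 × (√367 − √272) = 0.120 × (19.1572 − 16.4924) = 0.120 × 2.6648 = 0.3198 W/m².
CFC-12: Δ = 470 − 2 = 468 ppt = 0.468 ppb; ΔF = 0.32 × 0.468 = 0.1498 W/m².
Total ΔF = 4.9937 + 0.3198 + 0.1498 = 5.4633 W/m².
ΔT = λ ΔF = 0.89 × 5.46 = 4.8594 K.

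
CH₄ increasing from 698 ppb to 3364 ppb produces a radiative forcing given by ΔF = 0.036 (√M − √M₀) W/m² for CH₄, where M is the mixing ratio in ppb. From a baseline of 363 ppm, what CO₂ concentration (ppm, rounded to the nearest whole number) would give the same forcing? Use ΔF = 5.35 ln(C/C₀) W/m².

C ≈ 449 ppm

CH₄ forcing: 0.036 × (√3364 − √698) = 0.036 × (58.0000 − 26.4197) = 0.036 × 31.5803 = 1.13689 W/m².
Set 5.35 ln(C/363) = 1.13689: ln(C/363) = 1.13689/5.35 = 0.21250, so C = 363 × e^0.21250 = 363 × 1.23677 = 448.95 ppm.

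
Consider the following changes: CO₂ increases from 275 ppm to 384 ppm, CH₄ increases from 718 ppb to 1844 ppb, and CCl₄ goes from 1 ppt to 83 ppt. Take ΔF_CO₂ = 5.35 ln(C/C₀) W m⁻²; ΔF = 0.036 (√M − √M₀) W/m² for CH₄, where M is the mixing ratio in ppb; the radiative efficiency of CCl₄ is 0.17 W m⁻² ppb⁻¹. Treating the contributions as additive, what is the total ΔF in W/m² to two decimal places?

ΔF = 2.38 W/m²

CO₂: 5.35 × ln(384/275) = 5.35 × ln(1.39636) = 5.35 × 0.33387 = 1.7862 W/m².
CH₄: 0.036 × (√1844 − √718) = 0.036 × (42.9418 − 26.7955) = 0.036 × 16.1463 = 0.5813 W/m².
CCl₄: Δ = 83 − 1 = 82 ppt = 0.082 ppb; ΔF = 0.17 × 0.082 = 0.0139 W/m².
Total ΔF = 1.7862 + 0.5813 + 0.0139 = 2.3814 W/m².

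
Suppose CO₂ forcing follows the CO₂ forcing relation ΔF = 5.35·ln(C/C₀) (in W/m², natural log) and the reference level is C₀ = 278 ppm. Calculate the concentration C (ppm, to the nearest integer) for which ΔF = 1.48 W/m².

C ≈ 367 ppm

Set 5.35 ln(C/278) = 1.48, so ln(C/278) = 1.48/5.35 = 0.27664.
Then C/278 = e^0.27664 = 1.31869, giving C = 278 × 1.31869 = 366.60 ppm.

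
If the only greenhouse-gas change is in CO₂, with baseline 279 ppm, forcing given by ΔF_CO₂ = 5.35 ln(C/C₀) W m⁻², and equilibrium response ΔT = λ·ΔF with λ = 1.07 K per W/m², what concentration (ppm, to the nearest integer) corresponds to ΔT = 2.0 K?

Required forcing: ΔF = ΔT/λ = 2.0/1.07 = 1.8692 W/m².
Then ln(C/279) = ΔF/5.35 = 1.8692/5.35 = 0.34938.
So C = 279 × e^0.34938 = 279 × 1.41819 = 395.68 ppm.

C ≈ 396 ppm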